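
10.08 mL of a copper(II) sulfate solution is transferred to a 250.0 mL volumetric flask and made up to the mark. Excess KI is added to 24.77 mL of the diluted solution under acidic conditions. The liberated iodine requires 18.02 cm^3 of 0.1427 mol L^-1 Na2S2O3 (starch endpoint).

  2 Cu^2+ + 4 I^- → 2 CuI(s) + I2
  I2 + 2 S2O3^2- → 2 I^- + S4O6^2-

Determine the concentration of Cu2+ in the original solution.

2.575 mol/L

n(S2O3^2-) = 0.01802 × 0.1427 = 2.571 × 10^-3 mol
n(I2) = n(S2O3^2-)/2 = 1.286 × 10^-3 mol
From the 2:1 ratio, n(Cu2+) in the aliquot = 2/1 × 1.286 × 10^-3 = 2.571 × 10^-3 mol
[Cu2+]_dilute = 2.571 × 10^-3 / 0.02477 = 0.1038 mol/L
[Cu2+]_original = 0.1038 × 250.0/10.08 = 2.575 mol/L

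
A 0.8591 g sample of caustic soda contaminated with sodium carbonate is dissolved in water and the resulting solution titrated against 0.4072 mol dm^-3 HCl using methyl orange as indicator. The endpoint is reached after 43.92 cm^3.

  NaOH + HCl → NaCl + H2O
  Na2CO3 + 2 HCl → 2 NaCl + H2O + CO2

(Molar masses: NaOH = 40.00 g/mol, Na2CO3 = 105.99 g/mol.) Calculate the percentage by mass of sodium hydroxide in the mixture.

n(HCl) = 0.04392 × 0.4072 = 0.01788 mol
Let x = n(NaOH), y = n(Na2CO3).
Titrant: 1x + 2y = 0.01788;  mass: 40.00x + 105.99y = 0.8591
Solving, x = 6.824 × 10^-3 mol, y = 5.530 × 10^-3 mol
mass of NaOH = 6.824 × 10^-3 × 40.00 = 0.2729 g
% NaOH = 0.2729 / 0.8591 × 100 = 31.77 %

31.77 %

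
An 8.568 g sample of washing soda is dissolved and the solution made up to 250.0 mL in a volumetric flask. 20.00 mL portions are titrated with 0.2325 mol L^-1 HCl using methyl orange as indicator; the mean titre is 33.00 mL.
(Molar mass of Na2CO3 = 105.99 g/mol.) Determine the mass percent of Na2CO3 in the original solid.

Na2CO3 + 2 HCl → 2 NaCl + H2O + CO2
n(HCl) per titration = 0.03300 × 0.2325 = 7.673 × 10^-3 mol
From the 1:2 ratio, n(Na2CO3) in each aliquot = 1/2 × 7.673 × 10^-3 = 3.836 × 10^-3 mol
n(Na2CO3) in the whole flask = 3.836 × 10^-3 × 250.0/20.00 = 0.04795 mol
mass of Na2CO3 = 0.04795 × 105.99 = 5.083 g
% Na2CO3 = 5.083 / 8.568 × 100 = 59.32 %

59.32 %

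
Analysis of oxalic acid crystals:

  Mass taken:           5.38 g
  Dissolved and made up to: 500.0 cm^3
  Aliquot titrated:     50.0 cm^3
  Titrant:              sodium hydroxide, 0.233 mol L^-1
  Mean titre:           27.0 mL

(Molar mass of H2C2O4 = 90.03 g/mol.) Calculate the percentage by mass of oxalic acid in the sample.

52.6 %

H2C2O4 + 2 NaOH → Na2C2O4 + 2 H2O
n(NaOH) per titration = 0.0270 × 0.233 = 6.29 × 10^-3 mol
From the 1:2 ratio, n(H2C2O4) in each aliquot = 1/2 × 6.29 × 10^-3 = 3.15 × 10^-3 mol
n(H2C2O4) in the whole flask = 3.15 × 10^-3 × 500.0/50.0 = 0.0315 mol
mass of H2C2O4 = 0.0315 × 90.03 = 2.83 g
% H2C2O4 = 2.83 / 5.38 × 100 = 52.6 %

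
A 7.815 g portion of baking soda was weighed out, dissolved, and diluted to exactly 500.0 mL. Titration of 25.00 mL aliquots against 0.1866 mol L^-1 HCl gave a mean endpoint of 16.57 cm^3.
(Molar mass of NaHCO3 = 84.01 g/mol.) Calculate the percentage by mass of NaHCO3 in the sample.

66.48 %

NaHCO3 + HCl → NaCl + H2O + CO2
n(HCl) per titration = 0.01657 × 0.1866 = 3.092 × 10^-3 mol
n(NaHCO3) in each aliquot = 3.092 × 10^-3 mol (1:1 ratio)
n(NaHCO3) in the whole flask = 3.092 × 10^-3 × 500.0/25.00 = 0.06184 mol
mass of NaHCO3 = 0.06184 × 84.01 = 5.195 g
% NaHCO3 = 5.195 / 7.815 × 100 = 66.48 %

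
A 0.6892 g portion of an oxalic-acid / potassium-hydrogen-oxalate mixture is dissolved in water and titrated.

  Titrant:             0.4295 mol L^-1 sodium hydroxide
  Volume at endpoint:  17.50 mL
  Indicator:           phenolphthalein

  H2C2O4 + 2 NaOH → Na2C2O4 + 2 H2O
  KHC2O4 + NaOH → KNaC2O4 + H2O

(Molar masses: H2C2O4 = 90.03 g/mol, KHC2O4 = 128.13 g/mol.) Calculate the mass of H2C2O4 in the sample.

n(NaOH) = 0.01750 × 0.4295 = 7.516 × 10^-3 mol
Let x = n(H2C2O4), y = n(KHC2O4).
Titrant: 2x + 1y = 7.516 × 10^-3;  mass: 90.03x + 128.13y = 0.6892
Solving, x = 1.647 × 10^-3 mol, y = 4.221 × 10^-3 mol
mass of H2C2O4 = 1.647 × 10^-3 × 90.03 = 0.1483 g

0.1483 g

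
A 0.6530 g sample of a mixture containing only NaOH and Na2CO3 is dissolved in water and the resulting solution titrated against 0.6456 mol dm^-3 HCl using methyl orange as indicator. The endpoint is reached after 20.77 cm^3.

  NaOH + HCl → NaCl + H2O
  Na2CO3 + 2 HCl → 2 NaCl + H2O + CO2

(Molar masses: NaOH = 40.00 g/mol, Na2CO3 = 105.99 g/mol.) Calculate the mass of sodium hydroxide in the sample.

0.1773 g

n(HCl) = 0.02077 × 0.6456 = 0.01341 mol
Let x = n(NaOH), y = n(Na2CO3).
Titrant: 1x + 2y = 0.01341;  mass: 40.00x + 105.99y = 0.6530
Solving, x = 4.434 × 10^-3 mol, y = 4.488 × 10^-3 mol
mass of NaOH = 4.434 × 10^-3 × 40.00 = 0.1773 g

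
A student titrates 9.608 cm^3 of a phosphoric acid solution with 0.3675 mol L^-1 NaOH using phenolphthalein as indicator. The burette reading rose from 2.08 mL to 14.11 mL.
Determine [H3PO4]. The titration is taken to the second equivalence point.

0.2301 mol/L

H3PO4 + 2 NaOH → Na2HPO4 + 2 H2O
n(NaOH) = 0.01203 L × 0.3675 mol/L = 4.421 × 10^-3 mol
From the 1:2 mole ratio, n(H3PO4) = 1/2 × 4.421 × 10^-3 = 2.211 × 10^-3 mol
[H3PO4] = 2.211 × 10^-3 mol / 0.009608 L = 0.2301 mol/L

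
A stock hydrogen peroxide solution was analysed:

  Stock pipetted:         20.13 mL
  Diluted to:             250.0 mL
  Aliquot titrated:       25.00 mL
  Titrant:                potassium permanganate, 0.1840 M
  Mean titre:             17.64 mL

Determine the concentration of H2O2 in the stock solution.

2 MnO4^- + 5 H2O2 + 6 H^+ → 2 Mn^2+ + 5 O2 + 8 H2O
n(KMnO4) = 0.01764 × 0.1840 = 3.246 × 10^-3 mol
From the 5:2 ratio, n(H2O2) in the aliquot = 5/2 × 3.246 × 10^-3 = 8.114 × 10^-3 mol
[H2O2]_dilute = 8.114 × 10^-3 / 0.02500 = 0.3246 mol/L
Dilution factor = 250.0 / 20.13 = 12.42
[H2O2]_stock = 0.3246 × 12.42 = 4.031 mol/L

4.031 M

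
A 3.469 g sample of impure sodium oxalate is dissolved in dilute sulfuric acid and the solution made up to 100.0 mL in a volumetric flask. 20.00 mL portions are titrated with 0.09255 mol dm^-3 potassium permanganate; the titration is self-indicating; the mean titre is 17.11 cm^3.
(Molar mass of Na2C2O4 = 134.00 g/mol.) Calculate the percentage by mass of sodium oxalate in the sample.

2 MnO4^- + 5 C2O4^2- + 16 H^+ → 2 Mn^2+ + 10 CO2 + 8 H2O
n(KMnO4) per titration = 0.01711 × 0.09255 = 1.584 × 10^-3 mol
From the 5:2 ratio, n(Na2C2O4) in each aliquot = 5/2 × 1.584 × 10^-3 = 3.959 × 10^-3 mol
n(Na2C2O4) in the whole flask = 3.959 × 10^-3 × 100.0/20.00 = 0.01979 mol
mass of Na2C2O4 = 0.01979 × 134.00 = 2.652 g
% Na2C2O4 = 2.652 / 3.469 × 100 = 76.46 %

76.46 %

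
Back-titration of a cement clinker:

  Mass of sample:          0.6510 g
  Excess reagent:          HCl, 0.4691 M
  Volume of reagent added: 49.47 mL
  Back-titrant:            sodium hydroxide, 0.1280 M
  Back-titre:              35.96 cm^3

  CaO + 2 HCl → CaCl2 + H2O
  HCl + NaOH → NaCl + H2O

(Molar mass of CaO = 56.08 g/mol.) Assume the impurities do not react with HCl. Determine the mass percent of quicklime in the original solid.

80.13 %

n(HCl) added = 0.04947 × 0.4691 = 0.02321 mol
n(NaOH) used in back-titration = 0.03596 × 0.1280 = 4.603 × 10^-3 mol
n(HCl) left over = 4.603 × 10^-3 mol (1:1 ratio)
n(HCl) consumed by analyte = 0.02321 − 4.603 × 10^-3 = 0.01860 mol
From the 1:2 ratio, n(CaO) = 1/2 × 0.01860 = 9.302 × 10^-3 mol
mass of CaO = 9.302 × 10^-3 × 56.08 = 0.5216 g
% CaO = 0.5216 / 0.6510 × 100 = 80.13 %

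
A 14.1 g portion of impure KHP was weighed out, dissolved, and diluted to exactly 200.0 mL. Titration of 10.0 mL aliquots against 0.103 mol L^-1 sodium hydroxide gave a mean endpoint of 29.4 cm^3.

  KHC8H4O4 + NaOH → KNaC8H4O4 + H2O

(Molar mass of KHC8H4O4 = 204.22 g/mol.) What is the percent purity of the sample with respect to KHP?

n(NaOH) per titration = 0.0294 × 0.103 = 3.03 × 10^-3 mol
n(KHC8H4O4) in each aliquot = 3.03 × 10^-3 mol (1:1 ratio)
n(KHC8H4O4) in the whole flask = 3.03 × 10^-3 × 200.0/10.0 = 0.0606 mol
mass of KHC8H4O4 = 0.0606 × 204.22 = 12.4 g
% KHC8H4O4 = 12.4 / 14.1 × 100 = 87.7 %

87.7 %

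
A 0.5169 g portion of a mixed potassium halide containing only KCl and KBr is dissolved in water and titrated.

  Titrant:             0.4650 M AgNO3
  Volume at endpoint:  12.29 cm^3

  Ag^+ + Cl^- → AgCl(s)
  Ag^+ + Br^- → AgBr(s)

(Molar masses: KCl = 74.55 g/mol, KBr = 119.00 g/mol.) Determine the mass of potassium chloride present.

0.2737 g

n(AgNO3) = 0.01229 × 0.4650 = 5.715 × 10^-3 mol
Let x = n(KCl), y = n(KBr).
Titrant: 1x + 1y = 5.715 × 10^-3;  mass: 74.55x + 119.00y = 0.5169
Solving, x = 3.671 × 10^-3 mol, y = 2.044 × 10^-3 mol
mass of KCl = 3.671 × 10^-3 × 74.55 = 0.2737 g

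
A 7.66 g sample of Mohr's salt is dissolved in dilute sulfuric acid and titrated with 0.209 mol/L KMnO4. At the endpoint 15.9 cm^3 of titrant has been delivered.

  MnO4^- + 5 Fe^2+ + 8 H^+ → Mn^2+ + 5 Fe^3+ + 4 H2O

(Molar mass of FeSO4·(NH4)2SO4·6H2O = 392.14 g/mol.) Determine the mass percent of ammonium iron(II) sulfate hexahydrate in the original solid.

85.1 %

n(KMnO4) = 0.0159 L × 0.209 mol/L = 3.32 × 10^-3 mol
From the 5:1 ratio, n(FeSO4·(NH4)2SO4·6H2O) = 5/1 × 3.32 × 10^-3 = 0.0166 mol
mass of FeSO4·(NH4)2SO4·6H2O = 0.0166 × 392.14 g/mol = 6.52 g
% FeSO4·(NH4)2SO4·6H2O = 6.52 / 7.66 × 100 = 85.1 %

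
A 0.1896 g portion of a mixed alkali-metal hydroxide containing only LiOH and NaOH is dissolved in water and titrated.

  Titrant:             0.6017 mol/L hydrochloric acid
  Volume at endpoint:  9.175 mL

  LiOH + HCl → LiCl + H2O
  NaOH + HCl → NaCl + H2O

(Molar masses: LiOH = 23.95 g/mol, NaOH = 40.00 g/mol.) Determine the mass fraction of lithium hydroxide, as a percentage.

24.57 %

n(HCl) = 0.009175 × 0.6017 = 5.521 × 10^-3 mol
Let x = n(LiOH), y = n(NaOH).
Titrant: 1x + 1y = 5.521 × 10^-3;  mass: 23.95x + 40.00y = 0.1896
Solving, x = 1.945 × 10^-3 mol, y = 3.575 × 10^-3 mol
mass of LiOH = 1.945 × 10^-3 × 23.95 = 0.04659 g
% LiOH = 0.04659 / 0.1896 × 100 = 24.57 %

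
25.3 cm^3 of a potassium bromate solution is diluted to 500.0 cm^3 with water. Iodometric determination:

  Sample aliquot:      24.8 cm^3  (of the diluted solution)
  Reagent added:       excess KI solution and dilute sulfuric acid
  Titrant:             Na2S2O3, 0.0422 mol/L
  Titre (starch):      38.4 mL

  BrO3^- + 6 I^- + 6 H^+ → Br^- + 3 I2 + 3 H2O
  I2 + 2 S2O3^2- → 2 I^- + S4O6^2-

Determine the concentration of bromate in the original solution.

n(S2O3^2-) = 0.0384 × 0.0422 = 1.62 × 10^-3 mol
n(I2) = n(S2O3^2-)/2 = 8.10 × 10^-4 mol
From the 1:3 ratio, n(BrO3^-) in the aliquot = 1/3 × 8.10 × 10^-4 = 2.70 × 10^-4 mol
[BrO3^-]_dilute = 2.70 × 10^-4 / 0.0248 = 0.0109 mol/L
[BrO3^-]_original = 0.0109 × 500.0/25.3 = 0.215 mol/L

0.215 mol/L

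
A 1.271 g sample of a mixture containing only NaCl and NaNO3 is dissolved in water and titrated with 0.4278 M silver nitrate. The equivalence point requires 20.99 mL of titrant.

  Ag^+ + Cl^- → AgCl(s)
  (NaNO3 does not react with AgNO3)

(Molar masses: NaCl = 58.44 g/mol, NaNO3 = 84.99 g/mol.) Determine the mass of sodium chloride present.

n(AgNO3) = 0.02099 × 0.4278 = 8.980 × 10^-3 mol
Let x = n(NaCl), y = n(NaNO3).
Titrant: 1x = 8.980 × 10^-3;  mass: 58.44x + 84.99y = 1.271
Solving, x = 8.980 × 10^-3 mol, y = 8.780 × 10^-3 mol
mass of NaCl = 8.980 × 10^-3 × 58.44 = 0.5248 g

0.5248 g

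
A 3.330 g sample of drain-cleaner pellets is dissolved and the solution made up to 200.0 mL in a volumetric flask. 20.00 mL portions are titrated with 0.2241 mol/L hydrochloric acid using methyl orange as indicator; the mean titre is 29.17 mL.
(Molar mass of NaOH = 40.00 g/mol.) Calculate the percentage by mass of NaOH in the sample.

78.52 %

NaOH + HCl → NaCl + H2O
n(HCl) per titration = 0.02917 × 0.2241 = 6.537 × 10^-3 mol
n(NaOH) in each aliquot = 6.537 × 10^-3 mol (1:1 ratio)
n(NaOH) in the whole flask = 6.537 × 10^-3 × 200.0/20.00 = 0.06537 mol
mass of NaOH = 0.06537 × 40.00 = 2.615 g
% NaOH = 2.615 / 3.330 × 100 = 78.52 %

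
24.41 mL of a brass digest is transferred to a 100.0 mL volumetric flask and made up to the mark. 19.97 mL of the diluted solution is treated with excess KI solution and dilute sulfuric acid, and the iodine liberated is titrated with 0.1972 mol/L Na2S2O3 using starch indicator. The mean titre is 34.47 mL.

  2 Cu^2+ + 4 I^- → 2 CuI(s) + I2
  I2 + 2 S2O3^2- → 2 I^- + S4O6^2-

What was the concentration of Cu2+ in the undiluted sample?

n(S2O3^2-) = 0.03447 × 0.1972 = 6.797 × 10^-3 mol
n(I2) = n(S2O3^2-)/2 = 3.399 × 10^-3 mol
From the 2:1 ratio, n(Cu2+) in the aliquot = 2/1 × 3.399 × 10^-3 = 6.797 × 10^-3 mol
[Cu2+]_dilute = 6.797 × 10^-3 / 0.01997 = 0.3404 mol/L
[Cu2+]_original = 0.3404 × 100.0/24.41 = 1.394 mol/L

1.394 mol/L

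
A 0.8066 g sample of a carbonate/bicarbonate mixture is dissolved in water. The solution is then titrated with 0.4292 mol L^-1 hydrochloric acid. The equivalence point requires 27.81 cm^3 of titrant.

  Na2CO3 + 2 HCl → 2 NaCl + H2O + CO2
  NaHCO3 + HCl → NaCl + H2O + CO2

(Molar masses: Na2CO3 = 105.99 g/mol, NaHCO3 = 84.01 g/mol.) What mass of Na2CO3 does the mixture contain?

0.3352 g

n(HCl) = 0.02781 × 0.4292 = 0.01194 mol
Let x = n(Na2CO3), y = n(NaHCO3).
Titrant: 2x + 1y = 0.01194;  mass: 105.99x + 84.01y = 0.8066
Solving, x = 3.162 × 10^-3 mol, y = 5.612 × 10^-3 mol
mass of Na2CO3 = 3.162 × 10^-3 × 105.99 = 0.3352 g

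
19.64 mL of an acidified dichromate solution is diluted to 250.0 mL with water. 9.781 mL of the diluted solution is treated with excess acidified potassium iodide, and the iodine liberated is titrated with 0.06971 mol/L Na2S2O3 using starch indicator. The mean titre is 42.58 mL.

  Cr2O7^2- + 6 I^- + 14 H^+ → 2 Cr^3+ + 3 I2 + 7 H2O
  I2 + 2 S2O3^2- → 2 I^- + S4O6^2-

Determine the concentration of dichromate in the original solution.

0.6438 mol/L

n(S2O3^2-) = 0.04258 × 0.06971 = 2.968 × 10^-3 mol
n(I2) = n(S2O3^2-)/2 = 1.484 × 10^-3 mol
From the 1:3 ratio, n(Cr2O7^2-) in the aliquot = 1/3 × 1.484 × 10^-3 = 4.947 × 10^-4 mol
[Cr2O7^2-]_dilute = 4.947 × 10^-4 / 0.009781 = 0.05058 mol/L
[Cr2O7^2-]_original = 0.05058 × 250.0/19.64 = 0.6438 mol/L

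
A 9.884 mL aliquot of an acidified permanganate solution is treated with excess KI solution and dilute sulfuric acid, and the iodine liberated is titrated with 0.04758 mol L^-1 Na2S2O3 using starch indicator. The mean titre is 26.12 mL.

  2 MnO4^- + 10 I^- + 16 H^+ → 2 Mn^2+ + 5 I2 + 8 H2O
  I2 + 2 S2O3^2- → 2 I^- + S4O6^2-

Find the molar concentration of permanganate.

0.02515 mol/L

n(S2O3^2-) = 0.02612 × 0.04758 = 1.243 × 10^-3 mol
n(I2) = n(S2O3^2-)/2 = 6.214 × 10^-4 mol
From the 2:5 ratio, n(MnO4^-) in the aliquot = 2/5 × 6.214 × 10^-4 = 2.486 × 10^-4 mol
[MnO4^-] = 2.486 × 10^-4 / 0.009884 = 0.02515 mol/L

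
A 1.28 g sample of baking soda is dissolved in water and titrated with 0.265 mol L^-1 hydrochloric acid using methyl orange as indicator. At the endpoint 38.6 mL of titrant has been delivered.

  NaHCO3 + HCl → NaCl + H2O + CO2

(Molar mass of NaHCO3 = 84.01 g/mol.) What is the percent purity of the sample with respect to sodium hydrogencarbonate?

67.1 %

n(HCl) = 0.0386 L × 0.265 mol/L = 0.0102 mol
n(NaHCO3) = 0.0102 mol (1:1 ratio)
mass of NaHCO3 = 0.0102 × 84.01 g/mol = 0.859 g
% NaHCO3 = 0.859 / 1.28 × 100 = 67.1 %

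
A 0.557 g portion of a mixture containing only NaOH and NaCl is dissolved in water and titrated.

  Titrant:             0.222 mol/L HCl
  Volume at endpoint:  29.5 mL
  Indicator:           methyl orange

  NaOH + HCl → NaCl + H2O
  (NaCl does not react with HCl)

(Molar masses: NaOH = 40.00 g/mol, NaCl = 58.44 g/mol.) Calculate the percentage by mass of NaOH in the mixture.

n(HCl) = 0.0295 × 0.222 = 6.55 × 10^-3 mol
Let x = n(NaOH), y = n(NaCl).
Titrant: 1x = 6.55 × 10^-3;  mass: 40.00x + 58.44y = 0.557
Solving, x = 6.55 × 10^-3 mol, y = 5.05 × 10^-3 mol
mass of NaOH = 6.55 × 10^-3 × 40.00 = 0.262 g
% NaOH = 0.262 / 0.557 × 100 = 47.0 %

47.0 %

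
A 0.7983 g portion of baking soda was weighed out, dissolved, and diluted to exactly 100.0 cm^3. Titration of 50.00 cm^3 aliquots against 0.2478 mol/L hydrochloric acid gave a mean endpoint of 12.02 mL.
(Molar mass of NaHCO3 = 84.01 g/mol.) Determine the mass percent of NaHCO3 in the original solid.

NaHCO3 + HCl → NaCl + H2O + CO2
n(HCl) per titration = 0.01202 × 0.2478 = 2.979 × 10^-3 mol
n(NaHCO3) in each aliquot = 2.979 × 10^-3 mol (1:1 ratio)
n(NaHCO3) in the whole flask = 2.979 × 10^-3 × 100.0/50.00 = 5.957 × 10^-3 mol
mass of NaHCO3 = 5.957 × 10^-3 × 84.01 = 0.5005 g
% NaHCO3 = 0.5005 / 0.7983 × 100 = 62.69 %

62.69 %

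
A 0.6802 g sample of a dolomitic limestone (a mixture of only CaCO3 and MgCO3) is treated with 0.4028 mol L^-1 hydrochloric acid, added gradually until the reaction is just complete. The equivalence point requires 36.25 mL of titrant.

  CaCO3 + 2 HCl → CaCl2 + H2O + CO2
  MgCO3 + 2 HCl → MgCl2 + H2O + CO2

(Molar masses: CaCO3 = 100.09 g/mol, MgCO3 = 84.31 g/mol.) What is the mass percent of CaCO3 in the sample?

60.31 %

n(HCl) = 0.03625 × 0.4028 = 0.01460 mol
Let x = n(CaCO3), y = n(MgCO3).
Titrant: 2x + 2y = 0.01460;  mass: 100.09x + 84.31y = 0.6802
Solving, x = 4.098 × 10^-3 mol, y = 3.202 × 10^-3 mol
mass of CaCO3 = 4.098 × 10^-3 × 100.09 = 0.4102 g
% CaCO3 = 0.4102 / 0.6802 × 100 = 60.31 %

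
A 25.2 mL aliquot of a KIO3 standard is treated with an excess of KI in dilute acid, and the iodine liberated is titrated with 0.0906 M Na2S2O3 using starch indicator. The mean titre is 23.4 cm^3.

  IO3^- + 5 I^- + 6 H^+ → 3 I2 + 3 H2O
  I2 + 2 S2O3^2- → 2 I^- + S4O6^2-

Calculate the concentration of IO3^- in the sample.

0.0140 M

n(S2O3^2-) = 0.0234 × 0.0906 = 2.12 × 10^-3 mol
n(I2) = n(S2O3^2-)/2 = 1.06 × 10^-3 mol
From the 1:3 ratio, n(IO3^-) in the aliquot = 1/3 × 1.06 × 10^-3 = 3.53 × 10^-4 mol
[IO3^-] = 3.53 × 10^-4 / 0.0252 = 0.0140 mol/L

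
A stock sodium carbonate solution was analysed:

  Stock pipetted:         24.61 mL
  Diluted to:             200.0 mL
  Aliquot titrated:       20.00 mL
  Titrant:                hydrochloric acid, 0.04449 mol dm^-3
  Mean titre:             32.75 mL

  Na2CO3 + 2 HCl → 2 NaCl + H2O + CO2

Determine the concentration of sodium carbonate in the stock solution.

0.2960 mol/L

n(HCl) = 0.03275 × 0.04449 = 1.457 × 10^-3 mol
From the 1:2 ratio, n(Na2CO3) in the aliquot = 1/2 × 1.457 × 10^-3 = 7.285 × 10^-4 mol
[Na2CO3]_dilute = 7.285 × 10^-4 / 0.02000 = 0.03643 mol/L
Dilution factor = 200.0 / 24.61 = 8.127
[Na2CO3]_stock = 0.03643 × 8.127 = 0.2960 mol/L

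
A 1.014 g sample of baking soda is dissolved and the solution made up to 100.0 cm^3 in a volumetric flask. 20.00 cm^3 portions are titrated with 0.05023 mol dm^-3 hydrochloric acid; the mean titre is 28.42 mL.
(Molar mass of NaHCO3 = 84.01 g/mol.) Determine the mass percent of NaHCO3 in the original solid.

59.14 %

NaHCO3 + HCl → NaCl + H2O + CO2
n(HCl) per titration = 0.02842 × 0.05023 = 1.428 × 10^-3 mol
n(NaHCO3) in each aliquot = 1.428 × 10^-3 mol (1:1 ratio)
n(NaHCO3) in the whole flask = 1.428 × 10^-3 × 100.0/20.00 = 7.138 × 10^-3 mol
mass of NaHCO3 = 7.138 × 10^-3 × 84.01 = 0.5996 g
% NaHCO3 = 0.5996 / 1.014 × 100 = 59.14 %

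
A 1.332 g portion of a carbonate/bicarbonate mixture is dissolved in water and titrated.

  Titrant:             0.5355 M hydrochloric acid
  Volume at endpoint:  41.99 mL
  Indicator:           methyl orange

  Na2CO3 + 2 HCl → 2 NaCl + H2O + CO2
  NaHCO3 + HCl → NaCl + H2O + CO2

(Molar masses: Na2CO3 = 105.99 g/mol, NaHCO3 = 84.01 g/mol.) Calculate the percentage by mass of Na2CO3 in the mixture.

71.45 %

n(HCl) = 0.04199 × 0.5355 = 0.02249 mol
Let x = n(Na2CO3), y = n(NaHCO3).
Titrant: 2x + 1y = 0.02249;  mass: 105.99x + 84.01y = 1.332
Solving, x = 8.980 × 10^-3 mol, y = 4.526 × 10^-3 mol
mass of Na2CO3 = 8.980 × 10^-3 × 105.99 = 0.9518 g
% Na2CO3 = 0.9518 / 1.332 × 100 = 71.45 %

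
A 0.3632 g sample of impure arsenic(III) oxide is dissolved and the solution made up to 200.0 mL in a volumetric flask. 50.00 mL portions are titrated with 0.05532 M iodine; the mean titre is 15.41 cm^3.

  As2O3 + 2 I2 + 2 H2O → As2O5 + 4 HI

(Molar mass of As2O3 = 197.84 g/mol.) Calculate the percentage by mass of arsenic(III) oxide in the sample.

92.87 %

n(I2) per titration = 0.01541 × 0.05532 = 8.525 × 10^-4 mol
From the 1:2 ratio, n(As2O3) in each aliquot = 1/2 × 8.525 × 10^-4 = 4.262 × 10^-4 mol
n(As2O3) in the whole flask = 4.262 × 10^-4 × 200.0/50.00 = 1.705 × 10^-3 mol
mass of As2O3 = 1.705 × 10^-3 × 197.84 = 0.3373 g
% As2O3 = 0.3373 / 0.3632 × 100 = 92.87 %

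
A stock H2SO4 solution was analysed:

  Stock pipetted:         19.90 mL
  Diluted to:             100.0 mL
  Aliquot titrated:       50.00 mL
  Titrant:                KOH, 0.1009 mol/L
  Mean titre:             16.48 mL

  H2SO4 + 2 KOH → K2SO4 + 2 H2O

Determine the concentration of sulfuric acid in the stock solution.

0.08356 mol/L

n(KOH) = 0.01648 × 0.1009 = 1.663 × 10^-3 mol
From the 1:2 ratio, n(H2SO4) in the aliquot = 1/2 × 1.663 × 10^-3 = 8.314 × 10^-4 mol
[H2SO4]_dilute = 8.314 × 10^-4 / 0.05000 = 0.01663 mol/L
Dilution factor = 100.0 / 19.90 = 5.025
[H2SO4]_stock = 0.01663 × 5.025 = 0.08356 mol/L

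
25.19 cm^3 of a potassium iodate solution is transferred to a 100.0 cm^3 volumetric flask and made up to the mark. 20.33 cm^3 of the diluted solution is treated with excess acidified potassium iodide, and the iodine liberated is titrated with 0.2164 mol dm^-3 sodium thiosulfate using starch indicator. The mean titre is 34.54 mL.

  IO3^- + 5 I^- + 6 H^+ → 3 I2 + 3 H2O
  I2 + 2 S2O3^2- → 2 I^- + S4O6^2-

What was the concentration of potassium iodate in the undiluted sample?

n(S2O3^2-) = 0.03454 × 0.2164 = 7.474 × 10^-3 mol
n(I2) = n(S2O3^2-)/2 = 3.737 × 10^-3 mol
From the 1:3 ratio, n(IO3^-) in the aliquot = 1/3 × 3.737 × 10^-3 = 1.246 × 10^-3 mol
[IO3^-]_dilute = 1.246 × 10^-3 / 0.02033 = 0.06128 mol/L
[IO3^-]_original = 0.06128 × 100.0/25.19 = 0.2433 mol/L

0.2433 mol/L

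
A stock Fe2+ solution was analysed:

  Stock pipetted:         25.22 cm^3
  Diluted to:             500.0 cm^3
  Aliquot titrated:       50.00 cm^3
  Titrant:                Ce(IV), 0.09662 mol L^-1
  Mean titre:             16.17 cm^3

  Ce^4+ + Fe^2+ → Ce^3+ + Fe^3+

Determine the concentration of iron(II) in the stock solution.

0.6195 mol/L

n(Ce4+) = 0.01617 × 0.09662 = 1.562 × 10^-3 mol
n(Fe2+) in the aliquot = 1.562 × 10^-3 mol (1:1 ratio)
[Fe2+]_dilute = 1.562 × 10^-3 / 0.05000 = 0.03125 mol/L
Dilution factor = 500.0 / 25.22 = 19.83
[Fe2+]_stock = 0.03125 × 19.83 = 0.6195 mol/L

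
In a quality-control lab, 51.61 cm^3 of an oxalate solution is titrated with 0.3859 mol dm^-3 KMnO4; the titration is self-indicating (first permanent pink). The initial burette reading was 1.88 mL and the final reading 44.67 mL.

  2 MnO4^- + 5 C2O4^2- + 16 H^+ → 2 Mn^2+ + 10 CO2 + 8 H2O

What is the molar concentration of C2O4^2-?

n(KMnO4) = 0.04279 L × 0.3859 mol/L = 0.01651 mol
From the 5:2 mole ratio, n(C2O4^2-) = 5/2 × 0.01651 = 0.04128 mol
[C2O4^2-] = 0.04128 mol / 0.05161 L = 0.7999 mol/L

0.7999 mol/L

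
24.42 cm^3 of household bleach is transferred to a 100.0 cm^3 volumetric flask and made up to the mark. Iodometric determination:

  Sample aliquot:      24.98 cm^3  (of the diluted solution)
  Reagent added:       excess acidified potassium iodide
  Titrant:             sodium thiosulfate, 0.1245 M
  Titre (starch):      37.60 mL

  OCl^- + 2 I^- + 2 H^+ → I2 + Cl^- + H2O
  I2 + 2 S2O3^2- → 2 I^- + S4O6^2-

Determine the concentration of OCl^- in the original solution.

0.3837 M

n(S2O3^2-) = 0.03760 × 0.1245 = 4.681 × 10^-3 mol
n(I2) = n(S2O3^2-)/2 = 2.341 × 10^-3 mol
n(OCl^-) in the aliquot = 2.341 × 10^-3 mol (1:1 ratio)
[OCl^-]_dilute = 2.341 × 10^-3 / 0.02498 = 0.09370 mol/L
[OCl^-]_original = 0.09370 × 100.0/24.42 = 0.3837 mol/L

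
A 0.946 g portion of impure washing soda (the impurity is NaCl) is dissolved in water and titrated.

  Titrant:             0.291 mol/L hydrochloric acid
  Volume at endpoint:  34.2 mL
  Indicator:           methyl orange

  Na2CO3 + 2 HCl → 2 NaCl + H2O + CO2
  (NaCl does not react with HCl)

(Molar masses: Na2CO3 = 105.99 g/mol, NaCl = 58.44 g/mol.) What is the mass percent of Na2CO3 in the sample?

n(HCl) = 0.0342 × 0.291 = 9.95 × 10^-3 mol
Let x = n(Na2CO3), y = n(NaCl).
Titrant: 2x = 9.95 × 10^-3;  mass: 105.99x + 58.44y = 0.946
Solving, x = 4.98 × 10^-3 mol, y = 7.16 × 10^-3 mol
mass of Na2CO3 = 4.98 × 10^-3 × 105.99 = 0.527 g
% Na2CO3 = 0.527 / 0.946 × 100 = 55.8 %

55.8 %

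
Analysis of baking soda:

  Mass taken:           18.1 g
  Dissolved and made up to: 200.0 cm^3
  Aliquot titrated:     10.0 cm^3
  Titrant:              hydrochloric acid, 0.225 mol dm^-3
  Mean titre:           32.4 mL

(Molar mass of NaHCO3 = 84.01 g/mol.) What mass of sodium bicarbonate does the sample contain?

NaHCO3 + HCl → NaCl + H2O + CO2
n(HCl) per titration = 0.0324 × 0.225 = 7.29 × 10^-3 mol
n(NaHCO3) in each aliquot = 7.29 × 10^-3 mol (1:1 ratio)
n(NaHCO3) in the whole flask = 7.29 × 10^-3 × 200.0/10.0 = 0.146 mol
mass of NaHCO3 = 0.146 × 84.01 = 12.2 g

12.2 g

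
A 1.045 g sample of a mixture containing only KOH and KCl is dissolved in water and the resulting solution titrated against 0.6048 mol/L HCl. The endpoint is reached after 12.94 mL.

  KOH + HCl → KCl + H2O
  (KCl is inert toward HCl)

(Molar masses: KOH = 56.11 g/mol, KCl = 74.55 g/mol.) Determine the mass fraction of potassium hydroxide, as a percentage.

42.02 %

n(HCl) = 0.01294 × 0.6048 = 7.826 × 10^-3 mol
Let x = n(KOH), y = n(KCl).
Titrant: 1x = 7.826 × 10^-3;  mass: 56.11x + 74.55y = 1.045
Solving, x = 7.826 × 10^-3 mol, y = 8.127 × 10^-3 mol
mass of KOH = 7.826 × 10^-3 × 56.11 = 0.4391 g
% KOH = 0.4391 / 1.045 × 100 = 42.02 %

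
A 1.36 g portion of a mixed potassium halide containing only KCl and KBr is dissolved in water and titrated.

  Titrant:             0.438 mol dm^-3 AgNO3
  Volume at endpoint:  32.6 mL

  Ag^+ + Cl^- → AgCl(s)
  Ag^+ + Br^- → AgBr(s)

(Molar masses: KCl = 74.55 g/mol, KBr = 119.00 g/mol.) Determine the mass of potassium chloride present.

n(AgNO3) = 0.0326 × 0.438 = 0.0143 mol
Let x = n(KCl), y = n(KBr).
Titrant: 1x + 1y = 0.0143;  mass: 74.55x + 119.00y = 1.36
Solving, x = 7.63 × 10^-3 mol, y = 6.65 × 10^-3 mol
mass of KCl = 7.63 × 10^-3 × 74.55 = 0.569 g

0.569 g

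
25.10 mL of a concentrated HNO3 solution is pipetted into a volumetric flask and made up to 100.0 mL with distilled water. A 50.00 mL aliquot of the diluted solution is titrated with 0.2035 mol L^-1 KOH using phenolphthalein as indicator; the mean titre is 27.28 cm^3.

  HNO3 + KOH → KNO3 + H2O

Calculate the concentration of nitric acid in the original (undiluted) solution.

0.4423 mol/L

n(KOH) = 0.02728 × 0.2035 = 5.551 × 10^-3 mol
n(HNO3) in the aliquot = 5.551 × 10^-3 mol (1:1 ratio)
[HNO3]_dilute = 5.551 × 10^-3 / 0.05000 = 0.1110 mol/L
Dilution factor = 100.0 / 25.10 = 3.984
[HNO3]_stock = 0.1110 × 3.984 = 0.4423 mol/L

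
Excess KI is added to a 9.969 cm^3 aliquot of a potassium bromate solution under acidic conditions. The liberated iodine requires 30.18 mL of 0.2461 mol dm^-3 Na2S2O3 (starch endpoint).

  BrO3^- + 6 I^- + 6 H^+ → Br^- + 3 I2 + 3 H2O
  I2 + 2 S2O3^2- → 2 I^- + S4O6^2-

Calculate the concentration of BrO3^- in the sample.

n(S2O3^2-) = 0.03018 × 0.2461 = 7.427 × 10^-3 mol
n(I2) = n(S2O3^2-)/2 = 3.714 × 10^-3 mol
From the 1:3 ratio, n(BrO3^-) in the aliquot = 1/3 × 3.714 × 10^-3 = 1.238 × 10^-3 mol
[BrO3^-] = 1.238 × 10^-3 / 0.009969 = 0.1242 mol/L

0.1242 mol/L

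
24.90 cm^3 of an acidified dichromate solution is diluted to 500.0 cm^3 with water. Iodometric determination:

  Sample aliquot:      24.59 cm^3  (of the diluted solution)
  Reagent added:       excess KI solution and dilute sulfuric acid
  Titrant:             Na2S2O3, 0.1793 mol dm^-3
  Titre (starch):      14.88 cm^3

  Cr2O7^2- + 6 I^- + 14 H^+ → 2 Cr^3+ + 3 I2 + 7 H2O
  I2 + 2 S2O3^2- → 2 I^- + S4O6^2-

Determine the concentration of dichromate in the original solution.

n(S2O3^2-) = 0.01488 × 0.1793 = 2.668 × 10^-3 mol
n(I2) = n(S2O3^2-)/2 = 1.334 × 10^-3 mol
From the 1:3 ratio, n(Cr2O7^2-) in the aliquot = 1/3 × 1.334 × 10^-3 = 4.447 × 10^-4 mol
[Cr2O7^2-]_dilute = 4.447 × 10^-4 / 0.02459 = 0.01808 mol/L
[Cr2O7^2-]_original = 0.01808 × 500.0/24.90 = 0.3631 mol/L

0.3631 mol/L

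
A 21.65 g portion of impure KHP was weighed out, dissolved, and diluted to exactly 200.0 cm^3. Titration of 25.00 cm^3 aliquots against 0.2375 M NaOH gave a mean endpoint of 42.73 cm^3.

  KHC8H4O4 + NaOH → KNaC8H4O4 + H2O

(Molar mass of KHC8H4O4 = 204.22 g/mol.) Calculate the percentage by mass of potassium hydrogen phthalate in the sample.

76.58 %

n(NaOH) per titration = 0.04273 × 0.2375 = 0.01015 mol
n(KHC8H4O4) in each aliquot = 0.01015 mol (1:1 ratio)
n(KHC8H4O4) in the whole flask = 0.01015 × 200.0/25.00 = 0.08119 mol
mass of KHC8H4O4 = 0.08119 × 204.22 = 16.58 g
% KHC8H4O4 = 16.58 / 21.65 × 100 = 76.58 %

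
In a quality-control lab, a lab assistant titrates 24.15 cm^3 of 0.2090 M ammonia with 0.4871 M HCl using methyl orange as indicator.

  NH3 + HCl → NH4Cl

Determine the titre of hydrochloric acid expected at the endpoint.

n(NH3) = 0.02415 L × 0.2090 mol/L = 5.047 × 10^-3 mol
n(HCl) = 5.047 × 10^-3 mol (1:1 stoichiometry)
V(HCl) = 5.047 × 10^-3 mol / 0.4871 mol/L = 0.01036 L = 10.36 mL

10.36 mL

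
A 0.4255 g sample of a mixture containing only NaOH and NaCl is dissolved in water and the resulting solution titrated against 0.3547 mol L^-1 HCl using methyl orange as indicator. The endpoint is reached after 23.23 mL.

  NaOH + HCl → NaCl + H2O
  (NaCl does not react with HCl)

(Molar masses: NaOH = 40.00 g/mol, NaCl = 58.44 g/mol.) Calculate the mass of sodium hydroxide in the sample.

n(HCl) = 0.02323 × 0.3547 = 8.240 × 10^-3 mol
Let x = n(NaOH), y = n(NaCl).
Titrant: 1x = 8.240 × 10^-3;  mass: 40.00x + 58.44y = 0.4255
Solving, x = 8.240 × 10^-3 mol, y = 1.641 × 10^-3 mol
mass of NaOH = 8.240 × 10^-3 × 40.00 = 0.3296 g

0.3296 g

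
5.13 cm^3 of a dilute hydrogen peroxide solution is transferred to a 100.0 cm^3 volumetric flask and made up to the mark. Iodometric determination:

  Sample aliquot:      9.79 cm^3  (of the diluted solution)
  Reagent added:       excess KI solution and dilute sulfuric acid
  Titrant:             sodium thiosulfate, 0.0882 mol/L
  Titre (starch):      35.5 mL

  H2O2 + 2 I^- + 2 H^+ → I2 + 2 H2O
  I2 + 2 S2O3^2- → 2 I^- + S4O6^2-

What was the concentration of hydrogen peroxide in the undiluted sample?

3.12 mol/L

n(S2O3^2-) = 0.0355 × 0.0882 = 3.13 × 10^-3 mol
n(I2) = n(S2O3^2-)/2 = 1.57 × 10^-3 mol
n(H2O2) in the aliquot = 1.57 × 10^-3 mol (1:1 ratio)
[H2O2]_dilute = 1.57 × 10^-3 / 0.00979 = 0.160 mol/L
[H2O2]_original = 0.160 × 100.0/5.13 = 3.12 mol/L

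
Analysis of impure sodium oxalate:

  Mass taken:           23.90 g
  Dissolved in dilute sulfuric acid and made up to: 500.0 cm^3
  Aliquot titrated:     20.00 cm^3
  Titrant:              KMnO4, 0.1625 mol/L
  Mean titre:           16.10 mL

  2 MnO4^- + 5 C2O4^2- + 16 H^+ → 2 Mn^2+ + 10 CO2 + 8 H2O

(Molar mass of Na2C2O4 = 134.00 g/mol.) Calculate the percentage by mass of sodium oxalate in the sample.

n(KMnO4) per titration = 0.01610 × 0.1625 = 2.616 × 10^-3 mol
From the 5:2 ratio, n(Na2C2O4) in each aliquot = 5/2 × 2.616 × 10^-3 = 6.541 × 10^-3 mol
n(Na2C2O4) in the whole flask = 6.541 × 10^-3 × 500.0/20.00 = 0.1635 mol
mass of Na2C2O4 = 0.1635 × 134.00 = 21.91 g
% Na2C2O4 = 21.91 / 23.90 × 100 = 91.68 %

91.68 %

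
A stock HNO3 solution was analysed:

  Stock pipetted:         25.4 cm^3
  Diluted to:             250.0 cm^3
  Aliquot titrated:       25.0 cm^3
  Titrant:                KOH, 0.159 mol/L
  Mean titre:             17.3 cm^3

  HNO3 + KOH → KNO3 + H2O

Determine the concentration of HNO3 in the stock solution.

n(KOH) = 0.0173 × 0.159 = 2.75 × 10^-3 mol
n(HNO3) in the aliquot = 2.75 × 10^-3 mol (1:1 ratio)
[HNO3]_dilute = 2.75 × 10^-3 / 0.0250 = 0.110 mol/L
Dilution factor = 250.0 / 25.4 = 9.843
[HNO3]_stock = 0.110 × 9.843 = 1.08 mol/L

1.08 mol/L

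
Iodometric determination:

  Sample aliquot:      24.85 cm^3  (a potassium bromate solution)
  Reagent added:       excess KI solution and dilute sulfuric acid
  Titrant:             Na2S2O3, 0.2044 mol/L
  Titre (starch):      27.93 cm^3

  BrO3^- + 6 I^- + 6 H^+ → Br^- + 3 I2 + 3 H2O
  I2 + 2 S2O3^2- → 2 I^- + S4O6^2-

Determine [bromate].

n(S2O3^2-) = 0.02793 × 0.2044 = 5.709 × 10^-3 mol
n(I2) = n(S2O3^2-)/2 = 2.854 × 10^-3 mol
From the 1:3 ratio, n(BrO3^-) in the aliquot = 1/3 × 2.854 × 10^-3 = 9.515 × 10^-4 mol
[BrO3^-] = 9.515 × 10^-4 / 0.02485 = 0.03829 mol/L

0.03829 mol/L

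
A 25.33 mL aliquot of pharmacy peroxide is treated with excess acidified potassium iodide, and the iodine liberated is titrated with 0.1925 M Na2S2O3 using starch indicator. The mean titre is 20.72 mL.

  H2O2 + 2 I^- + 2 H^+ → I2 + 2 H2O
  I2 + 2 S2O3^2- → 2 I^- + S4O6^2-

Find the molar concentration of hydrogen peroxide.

0.07873 M

n(S2O3^2-) = 0.02072 × 0.1925 = 3.989 × 10^-3 mol
n(I2) = n(S2O3^2-)/2 = 1.994 × 10^-3 mol
n(H2O2) in the aliquot = 1.994 × 10^-3 mol (1:1 ratio)
[H2O2] = 1.994 × 10^-3 / 0.02533 = 0.07873 mol/L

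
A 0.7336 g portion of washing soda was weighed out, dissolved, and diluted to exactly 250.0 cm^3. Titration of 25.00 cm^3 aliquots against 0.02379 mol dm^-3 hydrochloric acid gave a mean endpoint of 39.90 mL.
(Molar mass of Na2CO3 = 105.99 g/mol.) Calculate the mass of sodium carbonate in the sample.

Na2CO3 + 2 HCl → 2 NaCl + H2O + CO2
n(HCl) per titration = 0.03990 × 0.02379 = 9.492 × 10^-4 mol
From the 1:2 ratio, n(Na2CO3) in each aliquot = 1/2 × 9.492 × 10^-4 = 4.746 × 10^-4 mol
n(Na2CO3) in the whole flask = 4.746 × 10^-4 × 250.0/25.00 = 4.746 × 10^-3 mol
mass of Na2CO3 = 4.746 × 10^-3 × 105.99 = 0.5030 g

0.5030 g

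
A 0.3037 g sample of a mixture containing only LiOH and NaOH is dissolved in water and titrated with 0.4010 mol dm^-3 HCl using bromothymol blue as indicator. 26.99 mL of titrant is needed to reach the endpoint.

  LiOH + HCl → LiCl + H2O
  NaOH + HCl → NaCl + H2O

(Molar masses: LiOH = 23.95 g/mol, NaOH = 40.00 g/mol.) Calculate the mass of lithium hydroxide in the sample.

0.1928 g

n(HCl) = 0.02699 × 0.4010 = 0.01082 mol
Let x = n(LiOH), y = n(NaOH).
Titrant: 1x + 1y = 0.01082;  mass: 23.95x + 40.00y = 0.3037
Solving, x = 8.051 × 10^-3 mol, y = 2.772 × 10^-3 mol
mass of LiOH = 8.051 × 10^-3 × 23.95 = 0.1928 g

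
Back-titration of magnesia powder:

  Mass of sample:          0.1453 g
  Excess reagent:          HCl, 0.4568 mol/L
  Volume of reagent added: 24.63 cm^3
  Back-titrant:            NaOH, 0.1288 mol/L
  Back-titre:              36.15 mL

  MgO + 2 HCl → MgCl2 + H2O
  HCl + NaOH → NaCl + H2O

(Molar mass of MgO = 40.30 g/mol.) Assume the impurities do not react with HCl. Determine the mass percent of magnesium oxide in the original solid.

91.46 %

n(HCl) added = 0.02463 × 0.4568 = 0.01125 mol
n(NaOH) used in back-titration = 0.03615 × 0.1288 = 4.656 × 10^-3 mol
n(HCl) left over = 4.656 × 10^-3 mol (1:1 ratio)
n(HCl) consumed by analyte = 0.01125 − 4.656 × 10^-3 = 6.595 × 10^-3 mol
From the 1:2 ratio, n(MgO) = 1/2 × 6.595 × 10^-3 = 3.297 × 10^-3 mol
mass of MgO = 3.297 × 10^-3 × 40.30 = 0.1329 g
% MgO = 0.1329 / 0.1453 × 100 = 91.46 %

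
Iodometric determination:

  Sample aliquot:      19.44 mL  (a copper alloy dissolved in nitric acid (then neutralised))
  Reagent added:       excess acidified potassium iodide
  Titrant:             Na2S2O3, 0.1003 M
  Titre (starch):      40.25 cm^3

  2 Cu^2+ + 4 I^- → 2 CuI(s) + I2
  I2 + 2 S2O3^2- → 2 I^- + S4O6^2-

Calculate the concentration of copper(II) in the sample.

n(S2O3^2-) = 0.04025 × 0.1003 = 4.037 × 10^-3 mol
n(I2) = n(S2O3^2-)/2 = 2.019 × 10^-3 mol
From the 2:1 ratio, n(Cu2+) in the aliquot = 2/1 × 2.019 × 10^-3 = 4.037 × 10^-3 mol
[Cu2+] = 4.037 × 10^-3 / 0.01944 = 0.2077 mol/L

0.2077 M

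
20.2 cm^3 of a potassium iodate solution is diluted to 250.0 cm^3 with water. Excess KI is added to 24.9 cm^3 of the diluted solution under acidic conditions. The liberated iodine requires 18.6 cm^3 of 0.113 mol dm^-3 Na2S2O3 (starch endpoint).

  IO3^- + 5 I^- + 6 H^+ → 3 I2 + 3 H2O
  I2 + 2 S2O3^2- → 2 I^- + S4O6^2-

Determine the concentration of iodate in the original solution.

n(S2O3^2-) = 0.0186 × 0.113 = 2.10 × 10^-3 mol
n(I2) = n(S2O3^2-)/2 = 1.05 × 10^-3 mol
From the 1:3 ratio, n(IO3^-) in the aliquot = 1/3 × 1.05 × 10^-3 = 3.50 × 10^-4 mol
[IO3^-]_dilute = 3.50 × 10^-4 / 0.0249 = 0.0141 mol/L
[IO3^-]_original = 0.0141 × 250.0/20.2 = 0.174 mol/L

0.174 mol/L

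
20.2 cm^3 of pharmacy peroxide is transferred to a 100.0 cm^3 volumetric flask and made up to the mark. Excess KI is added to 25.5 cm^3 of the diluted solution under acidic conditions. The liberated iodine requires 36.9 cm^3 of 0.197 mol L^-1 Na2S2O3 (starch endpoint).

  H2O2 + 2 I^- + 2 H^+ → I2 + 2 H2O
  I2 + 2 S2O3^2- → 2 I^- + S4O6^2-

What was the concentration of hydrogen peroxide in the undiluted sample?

n(S2O3^2-) = 0.0369 × 0.197 = 7.27 × 10^-3 mol
n(I2) = n(S2O3^2-)/2 = 3.63 × 10^-3 mol
n(H2O2) in the aliquot = 3.63 × 10^-3 mol (1:1 ratio)
[H2O2]_dilute = 3.63 × 10^-3 / 0.0255 = 0.143 mol/L
[H2O2]_original = 0.143 × 100.0/20.2 = 0.706 mol/L

0.706 mol/L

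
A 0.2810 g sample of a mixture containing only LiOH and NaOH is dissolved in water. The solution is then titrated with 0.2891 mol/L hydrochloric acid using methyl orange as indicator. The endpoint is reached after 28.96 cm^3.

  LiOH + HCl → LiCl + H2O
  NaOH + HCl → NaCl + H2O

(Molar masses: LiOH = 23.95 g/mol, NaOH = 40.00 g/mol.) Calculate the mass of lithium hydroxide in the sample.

n(HCl) = 0.02896 × 0.2891 = 8.372 × 10^-3 mol
Let x = n(LiOH), y = n(NaOH).
Titrant: 1x + 1y = 8.372 × 10^-3;  mass: 23.95x + 40.00y = 0.2810
Solving, x = 3.358 × 10^-3 mol, y = 5.014 × 10^-3 mol
mass of LiOH = 3.358 × 10^-3 × 23.95 = 0.08042 g

0.08042 g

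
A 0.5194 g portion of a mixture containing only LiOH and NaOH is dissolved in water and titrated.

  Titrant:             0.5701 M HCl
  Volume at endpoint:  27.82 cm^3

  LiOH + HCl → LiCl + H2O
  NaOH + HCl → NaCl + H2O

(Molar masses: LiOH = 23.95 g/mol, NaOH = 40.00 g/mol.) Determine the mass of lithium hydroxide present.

n(HCl) = 0.02782 × 0.5701 = 0.01586 mol
Let x = n(LiOH), y = n(NaOH).
Titrant: 1x + 1y = 0.01586;  mass: 23.95x + 40.00y = 0.5194
Solving, x = 7.166 × 10^-3 mol, y = 8.695 × 10^-3 mol
mass of LiOH = 7.166 × 10^-3 × 23.95 = 0.1716 g

0.1716 g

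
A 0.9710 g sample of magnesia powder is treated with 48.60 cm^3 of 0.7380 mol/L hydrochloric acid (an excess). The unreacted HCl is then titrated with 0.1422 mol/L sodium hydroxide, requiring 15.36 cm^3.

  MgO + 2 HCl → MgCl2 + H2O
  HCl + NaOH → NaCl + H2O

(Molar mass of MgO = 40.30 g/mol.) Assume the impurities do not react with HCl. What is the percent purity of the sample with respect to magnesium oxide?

69.90 %

n(HCl) added = 0.04860 × 0.7380 = 0.03587 mol
n(NaOH) used in back-titration = 0.01536 × 0.1422 = 2.184 × 10^-3 mol
n(HCl) left over = 2.184 × 10^-3 mol (1:1 ratio)
n(HCl) consumed by analyte = 0.03587 − 2.184 × 10^-3 = 0.03368 mol
From the 1:2 ratio, n(MgO) = 1/2 × 0.03368 = 0.01684 mol
mass of MgO = 0.01684 × 40.30 = 0.6787 g
% MgO = 0.6787 / 0.9710 × 100 = 69.90 %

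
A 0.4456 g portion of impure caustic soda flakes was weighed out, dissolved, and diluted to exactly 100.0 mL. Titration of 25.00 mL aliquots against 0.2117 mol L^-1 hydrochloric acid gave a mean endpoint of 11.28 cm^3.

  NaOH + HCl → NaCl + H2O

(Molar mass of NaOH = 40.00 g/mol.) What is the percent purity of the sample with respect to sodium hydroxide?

n(HCl) per titration = 0.01128 × 0.2117 = 2.388 × 10^-3 mol
n(NaOH) in each aliquot = 2.388 × 10^-3 mol (1:1 ratio)
n(NaOH) in the whole flask = 2.388 × 10^-3 × 100.0/25.00 = 9.552 × 10^-3 mol
mass of NaOH = 9.552 × 10^-3 × 40.00 = 0.3821 g
% NaOH = 0.3821 / 0.4456 × 100 = 85.74 %

85.74 %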